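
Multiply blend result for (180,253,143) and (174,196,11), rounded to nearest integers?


Multiply: C = A×B/255, rounded to nearest integer
R: 180×174/255 = 31320/255 ≈ 122.824 → 123
G: 253×196/255 = 49588/255 ≈ 194.463 → 194
B: 143×11/255 = 1573/255 ≈ 6.169 → 6
= RGB(123, 194, 6)


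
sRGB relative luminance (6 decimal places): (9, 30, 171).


Linearize each channel (sRGB transfer function): c = v/255; c_lin = c/12.92 if c ≤ 0.04045, else ((c+0.055)/1.055)^2.4
  R: 9/255 ≈ 0.035294 ≤ 0.04045 → 0.035294/12.92 ≈ 0.002732
  G: 30/255 ≈ 0.117647 > 0.04045 → ((0.117647+0.055)/1.055)^2.4 ≈ 0.012983
  B: 171/255 ≈ 0.670588 > 0.04045 → ((0.670588+0.055)/1.055)^2.4 ≈ 0.407240
R_lin = 0.002732, G_lin = 0.012983, B_lin = 0.407240
L = 0.2126×R + 0.7152×G + 0.0722×B
L = 0.2126×0.002732 + 0.7152×0.012983 + 0.0722×0.407240
L ≈ 0.039269


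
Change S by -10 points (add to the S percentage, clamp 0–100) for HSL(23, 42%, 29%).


Original S = 42%
Adjustment = -10 percentage points
New S = 42 + (-10) = 32
Clamp to [0, 100] → 32
= HSL(23°, 32%, 29%)


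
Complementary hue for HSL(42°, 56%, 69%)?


Complement = opposite side of color wheel = hue + 180°
H' = (42 + 180) mod 360 = 222°
S and L unchanged.
= HSL(222°, 56%, 69%)


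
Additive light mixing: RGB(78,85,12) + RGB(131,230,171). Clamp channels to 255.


Additive: each channel = min(255, C₁+C₂)
R: 78+131 = 209 → 209
G: 85+230 = 315 → 255
B: 12+171 = 183 → 183
= RGB(209, 255, 183)


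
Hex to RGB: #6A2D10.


6A → 106 (R)
2D → 45 (G)
10 → 16 (B)
= RGB(106, 45, 16)


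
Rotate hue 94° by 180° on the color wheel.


New hue = (H + rotation) mod 360
New hue = (94 + 180) mod 360
= 274 mod 360
= 274°


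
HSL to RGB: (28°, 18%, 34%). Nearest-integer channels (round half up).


H=28°, S=0.18, L=0.34
C = (1-|2L-1|)×S = (1-|-0.32|)×0.18 = 0.1224
H' = H/60 = 28/60 ≈ 0.4667; X = C×(1-|H' mod 2 - 1|) = 0.05712
m = L - C/2 = 0.34 - 0.0612 = 0.2788
Sector ⌊H'⌋ = 0 → (R',G',B') = (0.1224, 0.05712, 0.0)
RGB = ((R'+m)×255, (G'+m)×255, (B'+m)×255) = (102.306, 85.6596, 71.094)
Round half up → RGB(102, 86, 71)


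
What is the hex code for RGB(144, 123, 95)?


R = 144 → 90 (hex)
G = 123 → 7B (hex)
B = 95 → 5F (hex)
Hex = #907B5F


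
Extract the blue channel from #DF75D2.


Color: #DF75D2
R = DF = 223
G = 75 = 117
B = D2 = 210
Blue = 210


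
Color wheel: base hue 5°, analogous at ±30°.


Base hue: 5°
Left analog: (5 - 30) mod 360 = 335°
Right analog: (5 + 30) mod 360 = 35°
Analogous hues = 335° and 35°


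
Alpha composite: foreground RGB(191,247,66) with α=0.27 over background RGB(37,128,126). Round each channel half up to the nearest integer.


C = α×F + (1-α)×B, with 1-α = 0.73
R: 0.27×191 + 0.73×37 = 51.57 + 27.01 = 78.58 → 79
G: 0.27×247 + 0.73×128 = 66.69 + 93.44 = 160.13 → 160
B: 0.27×66 + 0.73×126 = 17.82 + 91.98 = 109.80 → 110
= RGB(79, 160, 110)


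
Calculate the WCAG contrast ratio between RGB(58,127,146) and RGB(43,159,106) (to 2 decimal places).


Linearize each sRGB channel c=v/255: c/12.92 if c ≤ 0.04045 else ((c+0.055)/1.055)^2.4
L = 0.2126×R_lin + 0.7152×G_lin + 0.0722×B_lin
Color 1 (58,127,146):
  R=58: 58/255≈0.2275 > 0.04045 → ((0.2275+0.055)/1.055)^2.4 ≈ 0.04231
  G=127: 127/255≈0.4980 > 0.04045 → ((0.4980+0.055)/1.055)^2.4 ≈ 0.21223
  B=146: 146/255≈0.5725 > 0.04045 → ((0.5725+0.055)/1.055)^2.4 ≈ 0.28744
  L1 = 0.2126×0.04231 + 0.7152×0.21223 + 0.0722×0.28744 ≈ 0.18154
Color 2 (43,159,106):
  R=43: 43/255≈0.1686 > 0.04045 → ((0.1686+0.055)/1.055)^2.4 ≈ 0.02416
  G=159: 159/255≈0.6235 > 0.04045 → ((0.6235+0.055)/1.055)^2.4 ≈ 0.34670
  B=106: 106/255≈0.4157 > 0.04045 → ((0.4157+0.055)/1.055)^2.4 ≈ 0.14413
  L2 = 0.2126×0.02416 + 0.7152×0.34670 + 0.0722×0.14413 ≈ 0.26350
Lighter = 0.26350, Darker = 0.18154
Ratio = (L_lighter + 0.05) / (L_darker + 0.05)
Ratio = (0.26350 + 0.05) / (0.18154 + 0.05) = 0.31350 / 0.23154 ≈ 1.3540
Ratio ≈ 1.35:1


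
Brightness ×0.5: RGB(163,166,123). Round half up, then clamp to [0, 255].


Multiply each channel by 0.5, round half up, clamp to [0, 255]
R: 163×0.5 = 81.5 → round → 82
G: 166×0.5 = 83
B: 123×0.5 = 61.5 → round → 62
= RGB(82, 83, 62)


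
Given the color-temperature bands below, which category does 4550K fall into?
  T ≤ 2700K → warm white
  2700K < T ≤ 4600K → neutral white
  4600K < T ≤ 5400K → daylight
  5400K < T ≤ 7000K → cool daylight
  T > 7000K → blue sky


Temperature: 4550K
2700K < 4550K ≤ 4600K → neutral white
Classification: neutral white


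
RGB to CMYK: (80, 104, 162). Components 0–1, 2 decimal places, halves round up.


R'=80/255≈0.3137, G'=104/255≈0.4078, B'=162/255≈0.6353
K = 1 - max(R',G',B') = 1 - 162/255 = 93/255 = 0.36470… → 0.36
(1-R'-K)/(1-K) simplifies to (max-R)/max with max = 162:
C = (162-80)/162 = 82/162 = 0.50617… → 0.51
M = (162-104)/162 = 58/162 = 0.35802… → 0.36
Y = (162-162)/162 = 0/162 = 0 → 0.00
= CMYK(0.51, 0.36, 0.00, 0.36)


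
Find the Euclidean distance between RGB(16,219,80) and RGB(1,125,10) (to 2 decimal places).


d = √[(R₁-R₂)² + (G₁-G₂)² + (B₁-B₂)²]
d = √[(16-1)² + (219-125)² + (80-10)²]
d = √[225 + 8836 + 4900]
d = √13961
d ≈ 118.16


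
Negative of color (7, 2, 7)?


Invert: (255-R, 255-G, 255-B)
R: 255-7 = 248
G: 255-2 = 253
B: 255-7 = 248
= RGB(248, 253, 248)


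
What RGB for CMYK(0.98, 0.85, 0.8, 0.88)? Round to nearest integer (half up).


R = 255 × (1-C) × (1-K) = 255 × 0.02 × 0.12 = 0.612 → 1
G = 255 × (1-M) × (1-K) = 255 × 0.15 × 0.12 = 4.59 → 5
B = 255 × (1-Y) × (1-K) = 255 × 0.20 × 0.12 = 6.12 → 6
= RGB(1, 5, 6)


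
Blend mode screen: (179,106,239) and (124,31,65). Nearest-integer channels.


Screen: C = 255 - (255-A)×(255-B)/255, rounded to nearest integer
R: 255 - (255-179)×(255-124)/255 = 255 - 9956/255 ≈ 255 - 39.043 = 215.957 → 216
G: 255 - (255-106)×(255-31)/255 = 255 - 33376/255 ≈ 255 - 130.886 = 124.114 → 124
B: 255 - (255-239)×(255-65)/255 = 255 - 3040/255 ≈ 255 - 11.922 = 243.078 → 243
= RGB(216, 124, 243)


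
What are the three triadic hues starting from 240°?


Triadic: equally spaced at 120° intervals
H1 = 240°
H2 = (240 + 120) mod 360 = 0°
H3 = (240 + 240) mod 360 = 120°
Triadic = 240°, 0°, 120°


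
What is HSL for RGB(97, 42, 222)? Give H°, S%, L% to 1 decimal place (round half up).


Normalize: R'=97/255≈0.3804, G'=42/255≈0.1647, B'=222/255≈0.8706
Max=222/255, Min=42/255, Δ=Max-Min=180/255
L = (Max+Min)/2 = (222+42)/510 = 264/510 = 0.51764… → L = 51.8%
L > 0.5 → S = Δ/(2-Max-Min) = 180/(510-222-42) = 180/246 = 0.73170… → S = 73.2%
(the 1/255 factors cancel in S and H, so raw channel differences can be used)
Max is B' → H = 60 × ((R-G)/Δ + 4) = 60 × ((97-42)/180 + 4)
  55/180 + 4 = 0.3055… + 4 = 4.3055…
  H = 60 × 4.3055… = 258.333…° → H = 258.3°
= HSL(258.3°, 73.2%, 51.8%)


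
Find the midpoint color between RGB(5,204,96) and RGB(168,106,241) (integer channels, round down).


Midpoint: each channel = ⌊(C₁+C₂)/2⌋
R: ⌊(5+168)/2⌋ = 86
G: ⌊(204+106)/2⌋ = 155
B: ⌊(96+241)/2⌋ = 168
= RGB(86, 155, 168)


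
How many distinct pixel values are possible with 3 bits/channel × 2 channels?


Total bits = 3 bits/channel × 2 channels = 6 bits
Distinct pixel values = 2^6
= 64 pixel values


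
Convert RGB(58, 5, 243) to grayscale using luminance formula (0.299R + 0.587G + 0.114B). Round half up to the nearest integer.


Gray = 0.299×R + 0.587×G + 0.114×B
Gray = 0.299×58 + 0.587×5 + 0.114×243
Gray = 17.342 + 2.935 + 27.702
Gray = 47.979 → round half up → 48
Gray = 48


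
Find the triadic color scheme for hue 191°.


Triadic: equally spaced at 120° intervals
H1 = 191°
H2 = (191 + 120) mod 360 = 311°
H3 = (191 + 240) mod 360 = 71°
Triadic = 191°, 311°, 71°


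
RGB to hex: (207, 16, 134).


R = 207 → CF (hex)
G = 16 → 10 (hex)
B = 134 → 86 (hex)
Hex = #CF1086


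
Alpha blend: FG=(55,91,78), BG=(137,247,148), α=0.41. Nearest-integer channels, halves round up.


C = α×F + (1-α)×B, with 1-α = 0.59
R: 0.41×55 + 0.59×137 = 22.55 + 80.83 = 103.38 → 103
G: 0.41×91 + 0.59×247 = 37.31 + 145.73 = 183.04 → 183
B: 0.41×78 + 0.59×148 = 31.98 + 87.32 = 119.30 → 119
= RGB(103, 183, 119)


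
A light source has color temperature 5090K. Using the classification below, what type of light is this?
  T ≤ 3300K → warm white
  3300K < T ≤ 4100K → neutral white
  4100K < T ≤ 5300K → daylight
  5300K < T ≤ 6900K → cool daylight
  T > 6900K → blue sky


Temperature: 5090K
4100K < 5090K ≤ 5300K → daylight
Classification: daylight


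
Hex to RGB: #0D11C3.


0D → 13 (R)
11 → 17 (G)
C3 → 195 (B)
= RGB(13, 17, 195)


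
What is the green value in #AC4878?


Color: #AC4878
R = AC = 172
G = 48 = 72
B = 78 = 120
Green = 72


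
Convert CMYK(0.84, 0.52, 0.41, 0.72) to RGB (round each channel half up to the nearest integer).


R = 255 × (1-C) × (1-K) = 255 × 0.16 × 0.28 = 11.424 → 11
G = 255 × (1-M) × (1-K) = 255 × 0.48 × 0.28 = 34.272 → 34
B = 255 × (1-Y) × (1-K) = 255 × 0.59 × 0.28 = 42.126 → 42
= RGB(11, 34, 42)


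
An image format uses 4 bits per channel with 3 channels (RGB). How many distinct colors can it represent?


Total bits = 4 bits/channel × 3 channels = 12 bits
Distinct colors = 2^12
= 4,096 colors


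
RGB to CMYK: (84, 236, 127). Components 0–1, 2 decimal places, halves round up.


R'=84/255≈0.3294, G'=236/255≈0.9255, B'=127/255≈0.4980
K = 1 - max(R',G',B') = 1 - 236/255 = 19/255 = 0.07450… → 0.07
(1-R'-K)/(1-K) simplifies to (max-R)/max with max = 236:
C = (236-84)/236 = 152/236 = 0.64406… → 0.64
M = (236-236)/236 = 0/236 = 0 → 0.00
Y = (236-127)/236 = 109/236 = 0.46186… → 0.46
= CMYK(0.64, 0.00, 0.46, 0.07)


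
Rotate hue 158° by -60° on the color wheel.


New hue = (H + rotation) mod 360
New hue = (158 -60) mod 360
= 98 mod 360
= 98°


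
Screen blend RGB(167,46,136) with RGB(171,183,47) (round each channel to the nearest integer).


Screen: C = 255 - (255-A)×(255-B)/255, rounded to nearest integer
R: 255 - (255-167)×(255-171)/255 = 255 - 7392/255 ≈ 255 - 28.988 = 226.012 → 226
G: 255 - (255-46)×(255-183)/255 = 255 - 15048/255 ≈ 255 - 59.012 = 195.988 → 196
B: 255 - (255-136)×(255-47)/255 = 255 - 24752/255 ≈ 255 - 97.067 = 157.933 → 158
= RGB(226, 196, 158)


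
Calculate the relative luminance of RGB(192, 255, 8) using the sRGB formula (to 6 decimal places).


Linearize each channel (sRGB transfer function): c = v/255; c_lin = c/12.92 if c ≤ 0.04045, else ((c+0.055)/1.055)^2.4
  R: 192/255 ≈ 0.752941 > 0.04045 → ((0.752941+0.055)/1.055)^2.4 ≈ 0.527115
  G: 255/255 ≈ 1.000000 > 0.04045 → ((1.000000+0.055)/1.055)^2.4 ≈ 1.000000
  B: 8/255 ≈ 0.031373 ≤ 0.04045 → 0.031373/12.92 ≈ 0.002428
R_lin = 0.527115, G_lin = 1.000000, B_lin = 0.002428
L = 0.2126×R + 0.7152×G + 0.0722×B
L = 0.2126×0.527115 + 0.7152×1.000000 + 0.0722×0.002428
L ≈ 0.827440


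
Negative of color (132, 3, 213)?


Invert: (255-R, 255-G, 255-B)
R: 255-132 = 123
G: 255-3 = 252
B: 255-213 = 42
= RGB(123, 252, 42)


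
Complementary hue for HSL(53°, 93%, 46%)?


Complement = opposite side of color wheel = hue + 180°
H' = (53 + 180) mod 360 = 233°
S and L unchanged.
= HSL(233°, 93%, 46%)


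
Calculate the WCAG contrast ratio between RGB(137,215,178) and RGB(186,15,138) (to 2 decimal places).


Linearize each sRGB channel c=v/255: c/12.92 if c ≤ 0.04045 else ((c+0.055)/1.055)^2.4
L = 0.2126×R_lin + 0.7152×G_lin + 0.0722×B_lin
Color 1 (137,215,178):
  R=137: 137/255≈0.5373 > 0.04045 → ((0.5373+0.055)/1.055)^2.4 ≈ 0.25016
  G=215: 215/255≈0.8431 > 0.04045 → ((0.8431+0.055)/1.055)^2.4 ≈ 0.67954
  B=178: 178/255≈0.6980 > 0.04045 → ((0.6980+0.055)/1.055)^2.4 ≈ 0.44520
  L1 = 0.2126×0.25016 + 0.7152×0.67954 + 0.0722×0.44520 ≈ 0.57134
Color 2 (186,15,138):
  R=186: 186/255≈0.7294 > 0.04045 → ((0.7294+0.055)/1.055)^2.4 ≈ 0.49102
  G=15: 15/255≈0.0588 > 0.04045 → ((0.0588+0.055)/1.055)^2.4 ≈ 0.00478
  B=138: 138/255≈0.5412 > 0.04045 → ((0.5412+0.055)/1.055)^2.4 ≈ 0.25415
  L2 = 0.2126×0.49102 + 0.7152×0.00478 + 0.0722×0.25415 ≈ 0.12616
Lighter = 0.57134, Darker = 0.12616
Ratio = (L_lighter + 0.05) / (L_darker + 0.05)
Ratio = (0.57134 + 0.05) / (0.12616 + 0.05) = 0.62134 / 0.17616 ≈ 3.5272
Ratio ≈ 3.53:1


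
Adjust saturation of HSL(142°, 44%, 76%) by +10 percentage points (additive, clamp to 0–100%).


Original S = 44%
Adjustment = +10 percentage points
New S = 44 + (10) = 54
Clamp to [0, 100] → 54
= HSL(142°, 54%, 76%)


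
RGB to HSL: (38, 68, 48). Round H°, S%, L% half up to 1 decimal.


Normalize: R'=38/255≈0.1490, G'=68/255≈0.2667, B'=48/255≈0.1882
Max=68/255, Min=38/255, Δ=Max-Min=30/255
L = (Max+Min)/2 = (68+38)/510 = 106/510 = 0.20784… → L = 20.8%
L ≤ 0.5 → S = Δ/(Max+Min) = 30/(68+38) = 30/106 = 0.28301… → S = 28.3%
(the 1/255 factors cancel in S and H, so raw channel differences can be used)
Max is G' → H = 60 × ((B-R)/Δ + 2) = 60 × ((48-38)/30 + 2)
  10/30 + 2 = 0.3333… + 2 = 2.3333…
  H = 60 × 2.3333… = 140° → H = 140.0°
= HSL(140.0°, 28.3%, 20.8%)


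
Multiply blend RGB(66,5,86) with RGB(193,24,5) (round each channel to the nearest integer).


Multiply: C = A×B/255, rounded to nearest integer
R: 66×193/255 = 12738/255 ≈ 49.953 → 50
G: 5×24/255 = 120/255 ≈ 0.471 → 0
B: 86×5/255 = 430/255 ≈ 1.686 → 2
= RGB(50, 0, 2)


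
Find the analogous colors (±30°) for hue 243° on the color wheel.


Base hue: 243°
Left analog: (243 - 30) mod 360 = 213°
Right analog: (243 + 30) mod 360 = 273°
Analogous hues = 213° and 273°


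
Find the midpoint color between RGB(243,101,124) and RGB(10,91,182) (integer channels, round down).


Midpoint: each channel = ⌊(C₁+C₂)/2⌋
R: ⌊(243+10)/2⌋ = 126
G: ⌊(101+91)/2⌋ = 96
B: ⌊(124+182)/2⌋ = 153
= RGB(126, 96, 153)


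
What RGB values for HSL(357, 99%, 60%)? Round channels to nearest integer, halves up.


H=357°, S=0.99, L=0.60
C = (1-|2L-1|)×S = (1-|0.20|)×0.99 = 0.792
H' = H/60 = 357/60 ≈ 5.9500; X = C×(1-|H' mod 2 - 1|) = 0.0396
m = L - C/2 = 0.60 - 0.396 = 0.204
Sector ⌊H'⌋ = 5 → (R',G',B') = (0.792, 0.0, 0.0396)
RGB = ((R'+m)×255, (G'+m)×255, (B'+m)×255) = (253.98, 52.02, 62.118)
Round half up → RGB(254, 52, 62)


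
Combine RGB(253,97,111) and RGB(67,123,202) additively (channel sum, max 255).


Additive: each channel = min(255, C₁+C₂)
R: 253+67 = 320 → 255
G: 97+123 = 220 → 220
B: 111+202 = 313 → 255
= RGB(255, 220, 255)


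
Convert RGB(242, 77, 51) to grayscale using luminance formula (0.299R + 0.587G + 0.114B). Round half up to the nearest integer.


Gray = 0.299×R + 0.587×G + 0.114×B
Gray = 0.299×242 + 0.587×77 + 0.114×51
Gray = 72.358 + 45.199 + 5.814
Gray = 123.371 → round half up → 123
Gray = 123


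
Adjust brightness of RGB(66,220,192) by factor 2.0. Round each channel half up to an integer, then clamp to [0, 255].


Multiply each channel by 2.0, round half up, clamp to [0, 255]
R: 66×2.0 = 132
G: 220×2.0 = 440 → clamp → 255
B: 192×2.0 = 384 → clamp → 255
= RGB(132, 255, 255)


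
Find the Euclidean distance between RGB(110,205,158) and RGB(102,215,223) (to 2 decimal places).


d = √[(R₁-R₂)² + (G₁-G₂)² + (B₁-B₂)²]
d = √[(110-102)² + (205-215)² + (158-223)²]
d = √[64 + 100 + 4225]
d = √4389
d ≈ 66.25


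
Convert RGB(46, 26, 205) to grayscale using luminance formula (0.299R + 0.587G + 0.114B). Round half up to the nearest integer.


Gray = 0.299×R + 0.587×G + 0.114×B
Gray = 0.299×46 + 0.587×26 + 0.114×205
Gray = 13.754 + 15.262 + 23.370
Gray = 52.386 → round half up → 52
Gray = 52


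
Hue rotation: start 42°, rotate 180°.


New hue = (H + rotation) mod 360
New hue = (42 + 180) mod 360
= 222 mod 360
= 222°


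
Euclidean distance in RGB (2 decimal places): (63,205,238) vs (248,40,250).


d = √[(R₁-R₂)² + (G₁-G₂)² + (B₁-B₂)²]
d = √[(63-248)² + (205-40)² + (238-250)²]
d = √[34225 + 27225 + 144]
d = √61594
d ≈ 248.18


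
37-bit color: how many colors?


Colors = 2^bits = 2^37
= 137,438,953,472 colors


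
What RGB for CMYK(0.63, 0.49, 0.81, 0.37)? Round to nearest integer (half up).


R = 255 × (1-C) × (1-K) = 255 × 0.37 × 0.63 = 59.4405 → 59
G = 255 × (1-M) × (1-K) = 255 × 0.51 × 0.63 = 81.9315 → 82
B = 255 × (1-Y) × (1-K) = 255 × 0.19 × 0.63 = 30.5235 → 31
= RGB(59, 82, 31)


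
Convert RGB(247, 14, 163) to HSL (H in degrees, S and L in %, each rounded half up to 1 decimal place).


Normalize: R'=247/255≈0.9686, G'=14/255≈0.0549, B'=163/255≈0.6392
Max=247/255, Min=14/255, Δ=Max-Min=233/255
L = (Max+Min)/2 = (247+14)/510 = 261/510 = 0.51176… → L = 51.2%
L > 0.5 → S = Δ/(2-Max-Min) = 233/(510-247-14) = 233/249 = 0.93574… → S = 93.6%
(the 1/255 factors cancel in S and H, so raw channel differences can be used)
Max is R' → H = 60 × (((G-B)/Δ) mod 6) = 60 × (((14-163)/233) mod 6)
  (-149)/233 = -0.6394…; negative, so add 6 → 5.3605…
  H = 60 × 5.3605… = 321.630…° → H = 321.6°
= HSL(321.6°, 93.6%, 51.2%)


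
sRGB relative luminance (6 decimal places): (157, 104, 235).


Linearize each channel (sRGB transfer function): c = v/255; c_lin = c/12.92 if c ≤ 0.04045, else ((c+0.055)/1.055)^2.4
  R: 157/255 ≈ 0.615686 > 0.04045 → ((0.615686+0.055)/1.055)^2.4 ≈ 0.337164
  G: 104/255 ≈ 0.407843 > 0.04045 → ((0.407843+0.055)/1.055)^2.4 ≈ 0.138432
  B: 235/255 ≈ 0.921569 > 0.04045 → ((0.921569+0.055)/1.055)^2.4 ≈ 0.830770
R_lin = 0.337164, G_lin = 0.138432, B_lin = 0.830770
L = 0.2126×R + 0.7152×G + 0.0722×B
L = 0.2126×0.337164 + 0.7152×0.138432 + 0.0722×0.830770
L ≈ 0.230669


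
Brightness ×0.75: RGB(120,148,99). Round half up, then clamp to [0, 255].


Multiply each channel by 0.75, round half up, clamp to [0, 255]
R: 120×0.75 = 90
G: 148×0.75 = 111
B: 99×0.75 = 74.25 → round → 74
= RGB(90, 111, 74)


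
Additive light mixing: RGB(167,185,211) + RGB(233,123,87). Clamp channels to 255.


Additive: each channel = min(255, C₁+C₂)
R: 167+233 = 400 → 255
G: 185+123 = 308 → 255
B: 211+87 = 298 → 255
= RGB(255, 255, 255)


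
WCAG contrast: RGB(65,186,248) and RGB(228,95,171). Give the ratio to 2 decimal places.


Linearize each sRGB channel c=v/255: c/12.92 if c ≤ 0.04045 else ((c+0.055)/1.055)^2.4
L = 0.2126×R_lin + 0.7152×G_lin + 0.0722×B_lin
Color 1 (65,186,248):
  R=65: 65/255≈0.2549 > 0.04045 → ((0.2549+0.055)/1.055)^2.4 ≈ 0.05286
  G=186: 186/255≈0.7294 > 0.04045 → ((0.7294+0.055)/1.055)^2.4 ≈ 0.49102
  B=248: 248/255≈0.9725 > 0.04045 → ((0.9725+0.055)/1.055)^2.4 ≈ 0.93869
  L1 = 0.2126×0.05286 + 0.7152×0.49102 + 0.0722×0.93869 ≈ 0.43019
Color 2 (228,95,171):
  R=228: 228/255≈0.8941 > 0.04045 → ((0.8941+0.055)/1.055)^2.4 ≈ 0.77582
  G=95: 95/255≈0.3725 > 0.04045 → ((0.3725+0.055)/1.055)^2.4 ≈ 0.11444
  B=171: 171/255≈0.6706 > 0.04045 → ((0.6706+0.055)/1.055)^2.4 ≈ 0.40724
  L2 = 0.2126×0.77582 + 0.7152×0.11444 + 0.0722×0.40724 ≈ 0.27619
Lighter = 0.43019, Darker = 0.27619
Ratio = (L_lighter + 0.05) / (L_darker + 0.05)
Ratio = (0.43019 + 0.05) / (0.27619 + 0.05) = 0.48019 / 0.32619 ≈ 1.4721
Ratio ≈ 1.47:1


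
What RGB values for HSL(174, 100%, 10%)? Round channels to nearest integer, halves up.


H=174°, S=1.00, L=0.10
C = (1-|2L-1|)×S = (1-|-0.80|)×1.00 = 0.2
H' = H/60 = 174/60 ≈ 2.9000; X = C×(1-|H' mod 2 - 1|) = 0.18
m = L - C/2 = 0.10 - 0.1 = 0
Sector ⌊H'⌋ = 2 → (R',G',B') = (0.0, 0.2, 0.18)
RGB = ((R'+m)×255, (G'+m)×255, (B'+m)×255) = (0.0, 51.0, 45.9)
Round half up → RGB(0, 51, 46)


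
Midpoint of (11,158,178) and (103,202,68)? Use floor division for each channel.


Midpoint: each channel = ⌊(C₁+C₂)/2⌋
R: ⌊(11+103)/2⌋ = 57
G: ⌊(158+202)/2⌋ = 180
B: ⌊(178+68)/2⌋ = 123
= RGB(57, 180, 123)


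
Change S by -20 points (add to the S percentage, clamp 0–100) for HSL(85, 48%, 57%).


Original S = 48%
Adjustment = -20 percentage points
New S = 48 + (-20) = 28
Clamp to [0, 100] → 28
= HSL(85°, 28%, 57%)


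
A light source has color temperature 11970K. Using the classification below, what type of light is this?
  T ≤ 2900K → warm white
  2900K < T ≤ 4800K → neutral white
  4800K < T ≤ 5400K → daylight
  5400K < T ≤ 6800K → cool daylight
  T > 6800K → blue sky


Temperature: 11970K
11970K > 6800K → blue sky
Classification: blue sky


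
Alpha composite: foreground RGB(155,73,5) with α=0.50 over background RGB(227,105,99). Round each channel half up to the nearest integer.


C = α×F + (1-α)×B, with 1-α = 0.50
R: 0.50×155 + 0.50×227 = 77.50 + 113.50 = 191.00 → 191
G: 0.50×73 + 0.50×105 = 36.50 + 52.50 = 89.00 → 89
B: 0.50×5 + 0.50×99 = 2.50 + 49.50 = 52.00 → 52
= RGB(191, 89, 52)


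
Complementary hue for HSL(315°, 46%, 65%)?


Complement = opposite side of color wheel = hue + 180°
H' = (315 + 180) mod 360 = 135°
S and L unchanged.
= HSL(135°, 46%, 65%)


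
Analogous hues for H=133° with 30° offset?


Base hue: 133°
Left analog: (133 - 30) mod 360 = 103°
Right analog: (133 + 30) mod 360 = 163°
Analogous hues = 103° and 163°


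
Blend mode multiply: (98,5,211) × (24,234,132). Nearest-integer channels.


Multiply: C = A×B/255, rounded to nearest integer
R: 98×24/255 = 2352/255 ≈ 9.224 → 9
G: 5×234/255 = 1170/255 ≈ 4.588 → 5
B: 211×132/255 = 27852/255 ≈ 109.224 → 109
= RGB(9, 5, 109)


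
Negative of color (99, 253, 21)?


Invert: (255-R, 255-G, 255-B)
R: 255-99 = 156
G: 255-253 = 2
B: 255-21 = 234
= RGB(156, 2, 234)


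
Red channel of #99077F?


Color: #99077F
R = 99 = 153
G = 07 = 7
B = 7F = 127
Red = 153


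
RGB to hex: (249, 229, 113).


R = 249 → F9 (hex)
G = 229 → E5 (hex)
B = 113 → 71 (hex)
Hex = #F9E571


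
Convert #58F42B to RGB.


58 → 88 (R)
F4 → 244 (G)
2B → 43 (B)
= RGB(88, 244, 43)


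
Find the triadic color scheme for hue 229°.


Triadic: equally spaced at 120° intervals
H1 = 229°
H2 = (229 + 120) mod 360 = 349°
H3 = (229 + 240) mod 360 = 109°
Triadic = 229°, 349°, 109°


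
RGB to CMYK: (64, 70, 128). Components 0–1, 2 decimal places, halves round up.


R'=64/255≈0.2510, G'=70/255≈0.2745, B'=128/255≈0.5020
K = 1 - max(R',G',B') = 1 - 128/255 = 127/255 = 0.49803… → 0.50
(1-R'-K)/(1-K) simplifies to (max-R)/max with max = 128:
C = (128-64)/128 = 64/128 = 0.5 → 0.50
M = (128-70)/128 = 58/128 = 0.45312… → 0.45
Y = (128-128)/128 = 0/128 = 0 → 0.00
= CMYK(0.50, 0.45, 0.00, 0.50)


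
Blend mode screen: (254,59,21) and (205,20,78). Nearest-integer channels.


Screen: C = 255 - (255-A)×(255-B)/255, rounded to nearest integer
R: 255 - (255-254)×(255-205)/255 = 255 - 50/255 ≈ 255 - 0.196 = 254.804 → 255
G: 255 - (255-59)×(255-20)/255 = 255 - 46060/255 ≈ 255 - 180.627 = 74.373 → 74
B: 255 - (255-21)×(255-78)/255 = 255 - 41418/255 ≈ 255 - 162.424 = 92.576 → 93
= RGB(255, 74, 93)


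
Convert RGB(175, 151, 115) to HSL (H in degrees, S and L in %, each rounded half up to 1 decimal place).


Normalize: R'=175/255≈0.6863, G'=151/255≈0.5922, B'=115/255≈0.4510
Max=175/255, Min=115/255, Δ=Max-Min=60/255
L = (Max+Min)/2 = (175+115)/510 = 290/510 = 0.56862… → L = 56.9%
L > 0.5 → S = Δ/(2-Max-Min) = 60/(510-175-115) = 60/220 = 0.27272… → S = 27.3%
(the 1/255 factors cancel in S and H, so raw channel differences can be used)
Max is R' → H = 60 × (((G-B)/Δ) mod 6) = 60 × (((151-115)/60) mod 6)
  36/60 = 0.6
  H = 60 × 0.6 = 36° → H = 36.0°
= HSL(36.0°, 27.3%, 56.9%)


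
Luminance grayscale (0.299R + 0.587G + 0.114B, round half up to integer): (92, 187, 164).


Gray = 0.299×R + 0.587×G + 0.114×B
Gray = 0.299×92 + 0.587×187 + 0.114×164
Gray = 27.508 + 109.769 + 18.696
Gray = 155.973 → round half up → 156
Gray = 156


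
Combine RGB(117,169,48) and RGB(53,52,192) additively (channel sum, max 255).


Additive: each channel = min(255, C₁+C₂)
R: 117+53 = 170 → 170
G: 169+52 = 221 → 221
B: 48+192 = 240 → 240
= RGB(170, 221, 240)


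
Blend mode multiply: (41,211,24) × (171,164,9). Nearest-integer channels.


Multiply: C = A×B/255, rounded to nearest integer
R: 41×171/255 = 7011/255 ≈ 27.494 → 27
G: 211×164/255 = 34604/255 ≈ 135.702 → 136
B: 24×9/255 = 216/255 ≈ 0.847 → 1
= RGB(27, 136, 1)


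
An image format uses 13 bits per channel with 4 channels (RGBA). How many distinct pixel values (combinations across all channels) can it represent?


Total bits = 13 bits/channel × 4 channels = 52 bits
Distinct pixel values = 2^52
= 4,503,599,627,370,496 pixel values


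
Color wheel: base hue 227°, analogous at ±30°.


Base hue: 227°
Left analog: (227 - 30) mod 360 = 197°
Right analog: (227 + 30) mod 360 = 257°
Analogous hues = 197° and 257°


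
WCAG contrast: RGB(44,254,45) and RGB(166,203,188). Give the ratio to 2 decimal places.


Linearize each sRGB channel c=v/255: c/12.92 if c ≤ 0.04045 else ((c+0.055)/1.055)^2.4
L = 0.2126×R_lin + 0.7152×G_lin + 0.0722×B_lin
Color 1 (44,254,45):
  R=44: 44/255≈0.1725 > 0.04045 → ((0.1725+0.055)/1.055)^2.4 ≈ 0.02519
  G=254: 254/255≈0.9961 > 0.04045 → ((0.9961+0.055)/1.055)^2.4 ≈ 0.99110
  B=45: 45/255≈0.1765 > 0.04045 → ((0.1765+0.055)/1.055)^2.4 ≈ 0.02624
  L1 = 0.2126×0.02519 + 0.7152×0.99110 + 0.0722×0.02624 ≈ 0.71609
Color 2 (166,203,188):
  R=166: 166/255≈0.6510 > 0.04045 → ((0.6510+0.055)/1.055)^2.4 ≈ 0.38133
  G=203: 203/255≈0.7961 > 0.04045 → ((0.7961+0.055)/1.055)^2.4 ≈ 0.59720
  B=188: 188/255≈0.7373 > 0.04045 → ((0.7373+0.055)/1.055)^2.4 ≈ 0.50289
  L2 = 0.2126×0.38133 + 0.7152×0.59720 + 0.0722×0.50289 ≈ 0.54450
Lighter = 0.71609, Darker = 0.54450
Ratio = (L_lighter + 0.05) / (L_darker + 0.05)
Ratio = (0.71609 + 0.05) / (0.54450 + 0.05) = 0.76609 / 0.59450 ≈ 1.2886
Ratio ≈ 1.29:1


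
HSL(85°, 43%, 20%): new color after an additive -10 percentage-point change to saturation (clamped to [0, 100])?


Original S = 43%
Adjustment = -10 percentage points
New S = 43 + (-10) = 33
Clamp to [0, 100] → 33
= HSL(85°, 33%, 20%)


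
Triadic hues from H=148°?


Triadic: equally spaced at 120° intervals
H1 = 148°
H2 = (148 + 120) mod 360 = 268°
H3 = (148 + 240) mod 360 = 28°
Triadic = 148°, 268°, 28°


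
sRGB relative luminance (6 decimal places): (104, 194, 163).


Linearize each channel (sRGB transfer function): c = v/255; c_lin = c/12.92 if c ≤ 0.04045, else ((c+0.055)/1.055)^2.4
  R: 104/255 ≈ 0.407843 > 0.04045 → ((0.407843+0.055)/1.055)^2.4 ≈ 0.138432
  G: 194/255 ≈ 0.760784 > 0.04045 → ((0.760784+0.055)/1.055)^2.4 ≈ 0.539479
  B: 163/255 ≈ 0.639216 > 0.04045 → ((0.639216+0.055)/1.055)^2.4 ≈ 0.366253
R_lin = 0.138432, G_lin = 0.539479, B_lin = 0.366253
L = 0.2126×R + 0.7152×G + 0.0722×B
L = 0.2126×0.138432 + 0.7152×0.539479 + 0.0722×0.366253
L ≈ 0.441710


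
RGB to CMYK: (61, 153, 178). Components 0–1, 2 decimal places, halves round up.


R'=61/255≈0.2392, G'=153/255≈0.6000, B'=178/255≈0.6980
K = 1 - max(R',G',B') = 1 - 178/255 = 77/255 = 0.30196… → 0.30
(1-R'-K)/(1-K) simplifies to (max-R)/max with max = 178:
C = (178-61)/178 = 117/178 = 0.65730… → 0.66
M = (178-153)/178 = 25/178 = 0.14044… → 0.14
Y = (178-178)/178 = 0/178 = 0 → 0.00
= CMYK(0.66, 0.14, 0.00, 0.30)


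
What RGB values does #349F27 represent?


34 → 52 (R)
9F → 159 (G)
27 → 39 (B)
= RGB(52, 159, 39)


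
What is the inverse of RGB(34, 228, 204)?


Invert: (255-R, 255-G, 255-B)
R: 255-34 = 221
G: 255-228 = 27
B: 255-204 = 51
= RGB(221, 27, 51)


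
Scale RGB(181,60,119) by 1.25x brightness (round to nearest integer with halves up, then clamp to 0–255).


Multiply each channel by 1.25, round half up, clamp to [0, 255]
R: 181×1.25 = 226.25 → round → 226
G: 60×1.25 = 75
B: 119×1.25 = 148.75 → round → 149
= RGB(226, 75, 149)


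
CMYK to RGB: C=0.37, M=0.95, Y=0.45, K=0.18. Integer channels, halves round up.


R = 255 × (1-C) × (1-K) = 255 × 0.63 × 0.82 = 131.733 → 132
G = 255 × (1-M) × (1-K) = 255 × 0.05 × 0.82 = 10.455 → 10
B = 255 × (1-Y) × (1-K) = 255 × 0.55 × 0.82 = 115.005 → 115
= RGB(132, 10, 115)


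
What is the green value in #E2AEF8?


Color: #E2AEF8
R = E2 = 226
G = AE = 174
B = F8 = 248
Green = 174


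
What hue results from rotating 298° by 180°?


New hue = (H + rotation) mod 360
New hue = (298 + 180) mod 360
= 478 mod 360
= 118°


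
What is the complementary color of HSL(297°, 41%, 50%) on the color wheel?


Complement = opposite side of color wheel = hue + 180°
H' = (297 + 180) mod 360 = 117°
S and L unchanged.
= HSL(117°, 41%, 50%)


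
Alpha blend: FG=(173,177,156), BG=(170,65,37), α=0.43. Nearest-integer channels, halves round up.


C = α×F + (1-α)×B, with 1-α = 0.57
R: 0.43×173 + 0.57×170 = 74.39 + 96.90 = 171.29 → 171
G: 0.43×177 + 0.57×65 = 76.11 + 37.05 = 113.16 → 113
B: 0.43×156 + 0.57×37 = 67.08 + 21.09 = 88.17 → 88
= RGB(171, 113, 88)


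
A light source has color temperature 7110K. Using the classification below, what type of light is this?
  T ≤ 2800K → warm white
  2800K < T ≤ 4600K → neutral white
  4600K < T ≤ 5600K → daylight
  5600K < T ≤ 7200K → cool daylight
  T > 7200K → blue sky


Temperature: 7110K
5600K < 7110K ≤ 7200K → cool daylight
Classification: cool daylight


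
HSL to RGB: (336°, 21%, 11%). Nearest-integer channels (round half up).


H=336°, S=0.21, L=0.11
C = (1-|2L-1|)×S = (1-|-0.78|)×0.21 = 0.0462
H' = H/60 = 336/60 ≈ 5.6000; X = C×(1-|H' mod 2 - 1|) = 0.01848
m = L - C/2 = 0.11 - 0.0231 = 0.0869
Sector ⌊H'⌋ = 5 → (R',G',B') = (0.0462, 0.0, 0.01848)
RGB = ((R'+m)×255, (G'+m)×255, (B'+m)×255) = (33.9405, 22.1595, 26.8719)
Round half up → RGB(34, 22, 27)


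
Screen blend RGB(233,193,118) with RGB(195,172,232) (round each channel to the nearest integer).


Screen: C = 255 - (255-A)×(255-B)/255, rounded to nearest integer
R: 255 - (255-233)×(255-195)/255 = 255 - 1320/255 ≈ 255 - 5.176 = 249.824 → 250
G: 255 - (255-193)×(255-172)/255 = 255 - 5146/255 ≈ 255 - 20.180 = 234.820 → 235
B: 255 - (255-118)×(255-232)/255 = 255 - 3151/255 ≈ 255 - 12.357 = 242.643 → 243
= RGB(250, 235, 243)


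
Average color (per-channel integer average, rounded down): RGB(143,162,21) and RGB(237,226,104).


Midpoint: each channel = ⌊(C₁+C₂)/2⌋
R: ⌊(143+237)/2⌋ = 190
G: ⌊(162+226)/2⌋ = 194
B: ⌊(21+104)/2⌋ = 62
= RGB(190, 194, 62)


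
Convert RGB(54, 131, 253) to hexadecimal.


R = 54 → 36 (hex)
G = 131 → 83 (hex)
B = 253 → FD (hex)
Hex = #3683FD


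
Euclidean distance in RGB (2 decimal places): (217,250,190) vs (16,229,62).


d = √[(R₁-R₂)² + (G₁-G₂)² + (B₁-B₂)²]
d = √[(217-16)² + (250-229)² + (190-62)²]
d = √[40401 + 441 + 16384]
d = √57226
d ≈ 239.22


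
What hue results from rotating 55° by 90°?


New hue = (H + rotation) mod 360
New hue = (55 + 90) mod 360
= 145 mod 360
= 145°


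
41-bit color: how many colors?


Colors = 2^bits = 2^41
= 2,199,023,255,552 colors


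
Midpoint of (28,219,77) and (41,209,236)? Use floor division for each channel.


Midpoint: each channel = ⌊(C₁+C₂)/2⌋
R: ⌊(28+41)/2⌋ = 34
G: ⌊(219+209)/2⌋ = 214
B: ⌊(77+236)/2⌋ = 156
= RGB(34, 214, 156)


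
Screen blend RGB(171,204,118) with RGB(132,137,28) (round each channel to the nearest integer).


Screen: C = 255 - (255-A)×(255-B)/255, rounded to nearest integer
R: 255 - (255-171)×(255-132)/255 = 255 - 10332/255 ≈ 255 - 40.518 = 214.482 → 214
G: 255 - (255-204)×(255-137)/255 = 255 - 6018/255 ≈ 255 - 23.600 = 231.400 → 231
B: 255 - (255-118)×(255-28)/255 = 255 - 31099/255 ≈ 255 - 121.957 = 133.043 → 133
= RGB(214, 231, 133)


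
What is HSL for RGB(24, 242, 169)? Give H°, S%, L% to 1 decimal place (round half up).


Normalize: R'=24/255≈0.0941, G'=242/255≈0.9490, B'=169/255≈0.6627
Max=242/255, Min=24/255, Δ=Max-Min=218/255
L = (Max+Min)/2 = (242+24)/510 = 266/510 = 0.52156… → L = 52.2%
L > 0.5 → S = Δ/(2-Max-Min) = 218/(510-242-24) = 218/244 = 0.89344… → S = 89.3%
(the 1/255 factors cancel in S and H, so raw channel differences can be used)
Max is G' → H = 60 × ((B-R)/Δ + 2) = 60 × ((169-24)/218 + 2)
  145/218 + 2 = 0.6651… + 2 = 2.6651…
  H = 60 × 2.6651… = 159.908…° → H = 159.9°
= HSL(159.9°, 89.3%, 52.2%)


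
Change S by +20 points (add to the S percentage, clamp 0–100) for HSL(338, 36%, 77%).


Original S = 36%
Adjustment = +20 percentage points
New S = 36 + (20) = 56
Clamp to [0, 100] → 56
= HSL(338°, 56%, 77%)


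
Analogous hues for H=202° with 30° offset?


Base hue: 202°
Left analog: (202 - 30) mod 360 = 172°
Right analog: (202 + 30) mod 360 = 232°
Analogous hues = 172° and 232°


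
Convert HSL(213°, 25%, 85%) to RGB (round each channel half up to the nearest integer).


H=213°, S=0.25, L=0.85
C = (1-|2L-1|)×S = (1-|0.70|)×0.25 = 0.075
H' = H/60 = 213/60 ≈ 3.5500; X = C×(1-|H' mod 2 - 1|) = 0.03375
m = L - C/2 = 0.85 - 0.0375 = 0.8125
Sector ⌊H'⌋ = 3 → (R',G',B') = (0.0, 0.03375, 0.075)
RGB = ((R'+m)×255, (G'+m)×255, (B'+m)×255) = (207.1875, 215.79375, 226.3125)
Round half up → RGB(207, 216, 226)


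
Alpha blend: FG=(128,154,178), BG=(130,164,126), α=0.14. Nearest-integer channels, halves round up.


C = α×F + (1-α)×B, with 1-α = 0.86
R: 0.14×128 + 0.86×130 = 17.92 + 111.80 = 129.72 → 130
G: 0.14×154 + 0.86×164 = 21.56 + 141.04 = 162.60 → 163
B: 0.14×178 + 0.86×126 = 24.92 + 108.36 = 133.28 → 133
= RGB(130, 163, 133)


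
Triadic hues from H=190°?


Triadic: equally spaced at 120° intervals
H1 = 190°
H2 = (190 + 120) mod 360 = 310°
H3 = (190 + 240) mod 360 = 70°
Triadic = 190°, 310°, 70°


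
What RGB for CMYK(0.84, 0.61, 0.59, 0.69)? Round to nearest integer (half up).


R = 255 × (1-C) × (1-K) = 255 × 0.16 × 0.31 = 12.648 → 13
G = 255 × (1-M) × (1-K) = 255 × 0.39 × 0.31 = 30.8295 → 31
B = 255 × (1-Y) × (1-K) = 255 × 0.41 × 0.31 = 32.4105 → 32
= RGB(13, 31, 32)


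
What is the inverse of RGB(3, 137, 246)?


Invert: (255-R, 255-G, 255-B)
R: 255-3 = 252
G: 255-137 = 118
B: 255-246 = 9
= RGB(252, 118, 9)


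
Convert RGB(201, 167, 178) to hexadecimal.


R = 201 → C9 (hex)
G = 167 → A7 (hex)
B = 178 → B2 (hex)
Hex = #C9A7B2


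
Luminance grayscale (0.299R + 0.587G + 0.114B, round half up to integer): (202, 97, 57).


Gray = 0.299×R + 0.587×G + 0.114×B
Gray = 0.299×202 + 0.587×97 + 0.114×57
Gray = 60.398 + 56.939 + 6.498
Gray = 123.835 → round half up → 124
Gray = 124


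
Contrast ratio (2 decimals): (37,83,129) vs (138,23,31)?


Linearize each sRGB channel c=v/255: c/12.92 if c ≤ 0.04045 else ((c+0.055)/1.055)^2.4
L = 0.2126×R_lin + 0.7152×G_lin + 0.0722×B_lin
Color 1 (37,83,129):
  R=37: 37/255≈0.1451 > 0.04045 → ((0.1451+0.055)/1.055)^2.4 ≈ 0.01850
  G=83: 83/255≈0.3255 > 0.04045 → ((0.3255+0.055)/1.055)^2.4 ≈ 0.08650
  B=129: 129/255≈0.5059 > 0.04045 → ((0.5059+0.055)/1.055)^2.4 ≈ 0.21953
  L1 = 0.2126×0.01850 + 0.7152×0.08650 + 0.0722×0.21953 ≈ 0.08165
Color 2 (138,23,31):
  R=138: 138/255≈0.5412 > 0.04045 → ((0.5412+0.055)/1.055)^2.4 ≈ 0.25415
  G=23: 23/255≈0.0902 > 0.04045 → ((0.0902+0.055)/1.055)^2.4 ≈ 0.00857
  B=31: 31/255≈0.1216 > 0.04045 → ((0.1216+0.055)/1.055)^2.4 ≈ 0.01370
  L2 = 0.2126×0.25415 + 0.7152×0.00857 + 0.0722×0.01370 ≈ 0.06115
Lighter = 0.08165, Darker = 0.06115
Ratio = (L_lighter + 0.05) / (L_darker + 0.05)
Ratio = (0.08165 + 0.05) / (0.06115 + 0.05) = 0.13165 / 0.11115 ≈ 1.1844
Ratio ≈ 1.18:1


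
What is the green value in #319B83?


Color: #319B83
R = 31 = 49
G = 9B = 155
B = 83 = 131
Green = 155


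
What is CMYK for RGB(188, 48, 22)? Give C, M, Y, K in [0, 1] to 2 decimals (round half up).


R'=188/255≈0.7373, G'=48/255≈0.1882, B'=22/255≈0.0863
K = 1 - max(R',G',B') = 1 - 188/255 = 67/255 = 0.26274… → 0.26
(1-R'-K)/(1-K) simplifies to (max-R)/max with max = 188:
C = (188-188)/188 = 0/188 = 0 → 0.00
M = (188-48)/188 = 140/188 = 0.74468… → 0.74
Y = (188-22)/188 = 166/188 = 0.88297… → 0.88
= CMYK(0.00, 0.74, 0.88, 0.26)


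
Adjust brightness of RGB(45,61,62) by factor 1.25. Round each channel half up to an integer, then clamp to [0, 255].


Multiply each channel by 1.25, round half up, clamp to [0, 255]
R: 45×1.25 = 56.25 → round → 56
G: 61×1.25 = 76.25 → round → 76
B: 62×1.25 = 77.5 → round → 78
= RGB(56, 76, 78)


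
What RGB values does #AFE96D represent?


AF → 175 (R)
E9 → 233 (G)
6D → 109 (B)
= RGB(175, 233, 109)


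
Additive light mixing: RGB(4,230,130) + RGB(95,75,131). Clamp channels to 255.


Additive: each channel = min(255, C₁+C₂)
R: 4+95 = 99 → 99
G: 230+75 = 305 → 255
B: 130+131 = 261 → 255
= RGB(99, 255, 255)


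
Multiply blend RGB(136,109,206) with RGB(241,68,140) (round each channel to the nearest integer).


Multiply: C = A×B/255, rounded to nearest integer
R: 136×241/255 = 32776/255 ≈ 128.533 → 129
G: 109×68/255 = 7412/255 ≈ 29.067 → 29
B: 206×140/255 = 28840/255 ≈ 113.098 → 113
= RGB(129, 29, 113)


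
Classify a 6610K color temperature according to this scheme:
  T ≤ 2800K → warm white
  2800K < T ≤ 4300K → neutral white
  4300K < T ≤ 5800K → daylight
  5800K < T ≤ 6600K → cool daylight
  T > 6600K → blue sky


Temperature: 6610K
6610K > 6600K → blue sky
Classification: blue sky


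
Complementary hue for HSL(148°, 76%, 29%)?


Complement = opposite side of color wheel = hue + 180°
H' = (148 + 180) mod 360 = 328°
S and L unchanged.
= HSL(328°, 76%, 29%)


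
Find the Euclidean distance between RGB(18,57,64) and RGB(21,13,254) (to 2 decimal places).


d = √[(R₁-R₂)² + (G₁-G₂)² + (B₁-B₂)²]
d = √[(18-21)² + (57-13)² + (64-254)²]
d = √[9 + 1936 + 36100]
d = √38045
d ≈ 195.05


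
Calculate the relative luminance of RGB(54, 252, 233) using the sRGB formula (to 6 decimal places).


Linearize each channel (sRGB transfer function): c = v/255; c_lin = c/12.92 if c ≤ 0.04045, else ((c+0.055)/1.055)^2.4
  R: 54/255 ≈ 0.211765 > 0.04045 → ((0.211765+0.055)/1.055)^2.4 ≈ 0.036889
  G: 252/255 ≈ 0.988235 > 0.04045 → ((0.988235+0.055)/1.055)^2.4 ≈ 0.973445
  B: 233/255 ≈ 0.913725 > 0.04045 → ((0.913725+0.055)/1.055)^2.4 ≈ 0.814847
R_lin = 0.036889, G_lin = 0.973445, B_lin = 0.814847
L = 0.2126×R + 0.7152×G + 0.0722×B
L = 0.2126×0.036889 + 0.7152×0.973445 + 0.0722×0.814847
L ≈ 0.762883


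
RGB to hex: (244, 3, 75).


R = 244 → F4 (hex)
G = 3 → 03 (hex)
B = 75 → 4B (hex)
Hex = #F4034B


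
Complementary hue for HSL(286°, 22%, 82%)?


Complement = opposite side of color wheel = hue + 180°
H' = (286 + 180) mod 360 = 106°
S and L unchanged.
= HSL(106°, 22%, 82%)


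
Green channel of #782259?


Color: #782259
R = 78 = 120
G = 22 = 34
B = 59 = 89
Green = 34


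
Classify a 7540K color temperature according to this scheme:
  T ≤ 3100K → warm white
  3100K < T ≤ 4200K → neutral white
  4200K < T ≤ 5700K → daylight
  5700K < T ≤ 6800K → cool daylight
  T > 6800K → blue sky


Temperature: 7540K
7540K > 6800K → blue sky
Classification: blue sky
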